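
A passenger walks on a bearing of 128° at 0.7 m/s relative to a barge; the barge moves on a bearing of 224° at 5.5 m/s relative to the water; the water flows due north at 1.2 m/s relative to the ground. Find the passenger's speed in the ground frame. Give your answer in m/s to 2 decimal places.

4.57 m/s

In east/north components (m/s): passenger relative to barge = (0.552, -0.431); barge relative to water = (-3.821, -3.956); water relative to ground = (0.000, 1.200).
Sum = (-3.269, -3.187) m/s.
Speed = |(-3.269, -3.187)| = 4.566 m/s.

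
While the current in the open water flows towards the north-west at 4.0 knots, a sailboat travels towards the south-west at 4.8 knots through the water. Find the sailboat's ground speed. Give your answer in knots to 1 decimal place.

Taking east as x and north as y: velocity relative to the water = (-3.394, -3.394) knots; the water relative to ground = (-2.828, 2.828) knots.
Velocity relative to ground = (-3.394, -3.394) + (-2.828, 2.828) = (-6.223, -0.566) knots.
Speed = |(-6.223, -0.566)| = 6.248 knots.

6.2 knots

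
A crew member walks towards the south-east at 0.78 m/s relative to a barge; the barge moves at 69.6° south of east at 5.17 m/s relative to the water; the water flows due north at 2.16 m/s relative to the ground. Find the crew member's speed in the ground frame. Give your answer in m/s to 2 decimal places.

In east/north components (m/s): crew member relative to barge = (0.552, -0.552); barge relative to water = (1.802, -4.846); water relative to ground = (0.000, 2.160).
Sum = (2.354, -3.237) m/s.
Speed = |(2.354, -3.237)| = 4.002 m/s.

4.00 m/s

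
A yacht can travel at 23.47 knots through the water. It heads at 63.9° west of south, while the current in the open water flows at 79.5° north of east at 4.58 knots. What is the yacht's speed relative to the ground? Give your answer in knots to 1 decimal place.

Taking east as x and north as y: velocity relative to the water = (-21.077, -10.325) knots; the water relative to ground = (0.835, 4.503) knots.
Velocity relative to ground = (-21.077, -10.325) + (0.835, 4.503) = (-20.242, -5.822) knots.
Speed = |(-20.242, -5.822)| = 21.063 knots.

21.1 knots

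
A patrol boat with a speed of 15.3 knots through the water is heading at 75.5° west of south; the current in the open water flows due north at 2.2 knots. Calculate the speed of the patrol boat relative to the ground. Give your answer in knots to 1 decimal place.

14.9 knots

Taking east as x and north as y: velocity relative to the water = (-14.813, -3.831) knots; the water relative to ground = (0.000, 2.200) knots.
Velocity relative to ground = (-14.813, -3.831) + (0.000, 2.200) = (-14.813, -1.631) knots.
Speed = |(-14.813, -1.631)| = 14.902 knots.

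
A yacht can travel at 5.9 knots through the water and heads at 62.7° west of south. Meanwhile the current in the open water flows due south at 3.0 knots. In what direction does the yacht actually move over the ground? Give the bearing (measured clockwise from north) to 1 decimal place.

Taking east as x and north as y: velocity relative to the water = (-5.243, -2.706) knots; the water relative to ground = (0.000, -3.000) knots.
Velocity relative to ground = (-5.243, -2.706) + (0.000, -3.000) = (-5.243, -5.706) knots.
Bearing = atan2(-5.24, -5.71) = 222.58° clockwise from north.

222.6°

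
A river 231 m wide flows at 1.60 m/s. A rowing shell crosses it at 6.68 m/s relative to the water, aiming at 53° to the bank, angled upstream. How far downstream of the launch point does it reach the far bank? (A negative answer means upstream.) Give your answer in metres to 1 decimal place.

-104.8 m

Perpendicular speed = 5.335 m/s; crossing time = 231 / 5.335 = 43.300 s.
Net downstream speed = -2.420 m/s.
Drift = -2.420 × 43.300 = -104.791 m (upstream).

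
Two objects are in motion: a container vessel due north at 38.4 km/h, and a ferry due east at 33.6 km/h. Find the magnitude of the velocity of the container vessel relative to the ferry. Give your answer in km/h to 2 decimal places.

51.02 km/h

Taking east as x and north as y: container vessel velocity = (0.000, 38.400) km/h; ferry velocity = (33.600, 0.000) km/h.
Velocity of container vessel relative to ferry = (0.000, 38.400) − (33.600, 0.000) = (-33.600, 38.400) km/h.
Magnitude = |(-33.600, 38.400)| = 51.025 km/h.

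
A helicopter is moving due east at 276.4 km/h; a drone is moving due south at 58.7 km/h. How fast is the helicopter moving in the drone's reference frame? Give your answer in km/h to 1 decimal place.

Taking east as x and north as y: helicopter velocity = (276.400, 0.000) km/h; drone velocity = (0.000, -58.700) km/h.
Velocity of helicopter relative to drone = (276.400, 0.000) − (0.000, -58.700) = (276.400, 58.700) km/h.
Magnitude = |(276.400, 58.700)| = 282.564 km/h.

282.6 km/h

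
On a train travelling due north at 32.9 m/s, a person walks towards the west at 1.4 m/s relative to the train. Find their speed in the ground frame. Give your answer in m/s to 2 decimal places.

32.93 m/s

Taking east as x and north as y: train velocity = (0.000, 32.900) m/s; person velocity relative to train = (-1.400, 0.000) m/s.
Velocity relative to ground = (0.000, 32.900) + (-1.400, 0.000) = (-1.400, 32.900) m/s.
Speed = |(-1.400, 32.900)| = 32.930 m/s.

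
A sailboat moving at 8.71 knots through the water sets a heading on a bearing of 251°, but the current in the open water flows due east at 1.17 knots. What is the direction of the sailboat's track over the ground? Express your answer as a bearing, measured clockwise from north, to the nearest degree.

248°

Taking east as x and north as y: velocity relative to the water = (-8.235, -2.836) knots; the water relative to ground = (1.170, 0.000) knots.
Velocity relative to ground = (-8.235, -2.836) + (1.170, 0.000) = (-7.065, -2.836) knots.
Bearing = atan2(-7.07, -2.84) = 248.13° clockwise from north.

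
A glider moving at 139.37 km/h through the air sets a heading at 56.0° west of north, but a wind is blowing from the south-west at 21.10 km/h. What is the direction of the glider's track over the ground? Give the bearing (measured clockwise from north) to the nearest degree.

313°

Taking east as x and north as y: velocity relative to the air = (-115.543, 77.935) km/h; the air relative to ground = (14.920, 14.920) km/h.
Velocity relative to ground = (-115.543, 77.935) + (14.920, 14.920) = (-100.623, 92.855) km/h.
Bearing = atan2(-100.62, 92.85) = 312.70° clockwise from north.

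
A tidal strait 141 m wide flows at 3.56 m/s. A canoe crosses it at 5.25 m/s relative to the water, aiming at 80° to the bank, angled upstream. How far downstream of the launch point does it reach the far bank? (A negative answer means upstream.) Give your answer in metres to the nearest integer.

72 m

Perpendicular speed = 5.170 m/s; crossing time = 141 / 5.170 = 27.271 s.
Net downstream speed = 2.648 m/s.
Drift = 2.648 × 27.271 = 72.224 m (downstream).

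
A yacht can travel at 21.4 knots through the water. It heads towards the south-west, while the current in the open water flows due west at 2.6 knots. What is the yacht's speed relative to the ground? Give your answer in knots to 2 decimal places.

23.31 knots

Taking east as x and north as y: velocity relative to the water = (-15.132, -15.132) knots; the water relative to ground = (-2.600, 0.000) knots.
Velocity relative to ground = (-15.132, -15.132) + (-2.600, 0.000) = (-17.732, -15.132) knots.
Speed = |(-17.732, -15.132)| = 23.311 knots.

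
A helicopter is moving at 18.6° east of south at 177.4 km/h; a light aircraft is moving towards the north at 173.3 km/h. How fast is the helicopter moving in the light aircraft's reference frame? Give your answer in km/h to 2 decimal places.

346.09 km/h

Taking east as x and north as y: helicopter velocity = (56.583, -168.134) km/h; light aircraft velocity = (0.000, 173.300) km/h.
Velocity of helicopter relative to light aircraft = (56.583, -168.134) − (0.000, 173.300) = (56.583, -341.434) km/h.
Magnitude = |(56.583, -341.434)| = 346.091 km/h.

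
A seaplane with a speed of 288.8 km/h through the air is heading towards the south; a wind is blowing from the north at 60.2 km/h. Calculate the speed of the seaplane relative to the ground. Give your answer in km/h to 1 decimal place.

349.0 km/h

Taking east as x and north as y: velocity relative to the air = (0.000, -288.800) km/h; the air relative to ground = (0.000, -60.200) km/h.
Velocity relative to ground = (0.000, -288.800) + (0.000, -60.200) = (0.000, -349.000) km/h.
Speed = |(0.000, -349.000)| = 349.000 km/h.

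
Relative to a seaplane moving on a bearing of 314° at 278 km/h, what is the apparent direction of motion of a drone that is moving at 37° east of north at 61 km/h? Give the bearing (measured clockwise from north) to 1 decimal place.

121.4°

Taking east as x and north as y: drone velocity = (36.711, 48.717) km/h; seaplane velocity = (-199.976, 193.115) km/h.
Velocity of drone relative to seaplane = (36.711, 48.717) − (-199.976, 193.115) = (236.687, -144.398) km/h.
Bearing = atan2(236.69, -144.40) = 121.39° clockwise from north.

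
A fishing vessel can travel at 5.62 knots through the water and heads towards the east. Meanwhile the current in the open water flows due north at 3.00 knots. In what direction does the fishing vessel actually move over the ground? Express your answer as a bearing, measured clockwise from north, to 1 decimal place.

Taking east as x and north as y: velocity relative to the water = (5.620, 0.000) knots; the water relative to ground = (0.000, 3.000) knots.
Velocity relative to ground = (5.620, 0.000) + (0.000, 3.000) = (5.620, 3.000) knots.
Bearing = atan2(5.62, 3.00) = 61.91° clockwise from north.

061.9°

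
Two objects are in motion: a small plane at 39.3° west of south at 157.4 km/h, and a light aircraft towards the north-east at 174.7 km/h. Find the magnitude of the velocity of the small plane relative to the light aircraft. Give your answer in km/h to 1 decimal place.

Taking east as x and north as y: small plane velocity = (-99.694, -121.802) km/h; light aircraft velocity = (123.532, 123.532) km/h.
Velocity of small plane relative to light aircraft = (-99.694, -121.802) − (123.532, 123.532) = (-223.226, -245.334) km/h.
Magnitude = |(-223.226, -245.334)| = 331.690 km/h.

331.7 km/h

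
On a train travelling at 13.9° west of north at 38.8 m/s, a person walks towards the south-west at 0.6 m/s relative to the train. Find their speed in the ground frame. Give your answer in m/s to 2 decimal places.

38.49 m/s

Taking east as x and north as y: train velocity = (-9.321, 37.664) m/s; person velocity relative to train = (-0.424, -0.424) m/s.
Velocity relative to ground = (-9.321, 37.664) + (-0.424, -0.424) = (-9.745, 37.240) m/s.
Speed = |(-9.745, 37.240)| = 38.494 m/s.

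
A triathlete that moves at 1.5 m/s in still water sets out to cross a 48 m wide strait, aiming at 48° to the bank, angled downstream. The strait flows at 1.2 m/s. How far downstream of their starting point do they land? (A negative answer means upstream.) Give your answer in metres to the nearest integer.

95 m

Perpendicular speed = 1.115 m/s; crossing time = 48 / 1.115 = 43.060 s.
Net downstream speed = 2.204 m/s.
Drift = 2.204 × 43.060 = 94.892 m (downstream).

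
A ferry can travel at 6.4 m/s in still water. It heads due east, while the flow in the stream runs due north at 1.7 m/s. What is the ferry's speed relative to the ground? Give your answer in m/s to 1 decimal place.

6.6 m/s

Taking east as x and north as y: velocity relative to the water = (6.400, 0.000) m/s; the water relative to ground = (0.000, 1.700) m/s.
Velocity relative to ground = (6.400, 0.000) + (0.000, 1.700) = (6.400, 1.700) m/s.
Speed = |(6.400, 1.700)| = 6.622 m/s.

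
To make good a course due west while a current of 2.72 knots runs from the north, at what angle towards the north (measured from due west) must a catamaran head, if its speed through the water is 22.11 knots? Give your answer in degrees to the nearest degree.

7°

The current pushes perpendicular to the desired track; the heading must have a component into the current equal to 2.72 knots: 22.11 sin θ = 2.72.
sin θ = 0.1230, so θ = 7.067°.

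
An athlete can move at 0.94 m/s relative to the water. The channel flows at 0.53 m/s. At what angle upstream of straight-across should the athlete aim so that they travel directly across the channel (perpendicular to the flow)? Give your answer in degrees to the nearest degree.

To cancel the current, the upstream component of the athlete's velocity must equal the flow: 0.94 sin θ = 0.53.
sin θ = 0.53 / 0.94 = 0.5638.
θ = arcsin(0.5638) = 34.321°.

34°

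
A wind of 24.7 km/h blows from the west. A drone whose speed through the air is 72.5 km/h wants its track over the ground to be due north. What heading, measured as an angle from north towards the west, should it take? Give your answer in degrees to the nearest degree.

20°

The wind pushes perpendicular to the desired track; the heading must have a component into the wind equal to 24.7 km/h: 72.5 sin θ = 24.7.
sin θ = 0.3407, so θ = 19.919°.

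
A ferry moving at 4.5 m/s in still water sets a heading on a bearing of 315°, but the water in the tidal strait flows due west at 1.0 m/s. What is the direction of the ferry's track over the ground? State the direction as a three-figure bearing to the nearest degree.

Taking east as x and north as y: velocity relative to the water = (-3.182, 3.182) m/s; the water relative to ground = (-1.000, 0.000) m/s.
Velocity relative to ground = (-3.182, 3.182) + (-1.000, 0.000) = (-4.182, 3.182) m/s.
Bearing = atan2(-4.18, 3.18) = 307.27° clockwise from north.

307°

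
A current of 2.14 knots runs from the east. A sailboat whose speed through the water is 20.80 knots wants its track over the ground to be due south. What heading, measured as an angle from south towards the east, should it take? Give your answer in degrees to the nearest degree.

6°

The current pushes perpendicular to the desired track; the heading must have a component into the current equal to 2.14 knots: 20.80 sin θ = 2.14.
sin θ = 0.1029, so θ = 5.905°.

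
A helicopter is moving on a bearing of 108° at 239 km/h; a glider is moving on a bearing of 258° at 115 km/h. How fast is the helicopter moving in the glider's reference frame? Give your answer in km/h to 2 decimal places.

Taking east as x and north as y: helicopter velocity = (227.303, -73.855) km/h; glider velocity = (-112.487, -23.910) km/h.
Velocity of helicopter relative to glider = (227.303, -73.855) − (-112.487, -23.910) = (339.789, -49.945) km/h.
Magnitude = |(339.789, -49.945)| = 343.441 km/h.

343.44 km/h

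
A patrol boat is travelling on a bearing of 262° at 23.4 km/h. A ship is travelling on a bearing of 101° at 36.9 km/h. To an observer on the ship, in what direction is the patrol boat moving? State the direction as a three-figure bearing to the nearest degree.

Taking east as x and north as y: patrol boat velocity = (-23.172, -3.257) km/h; ship velocity = (36.222, -7.041) km/h.
Velocity of patrol boat relative to ship = (-23.172, -3.257) − (36.222, -7.041) = (-59.394, 3.784) km/h.
Bearing = atan2(-59.39, 3.78) = 273.65° clockwise from north.

274°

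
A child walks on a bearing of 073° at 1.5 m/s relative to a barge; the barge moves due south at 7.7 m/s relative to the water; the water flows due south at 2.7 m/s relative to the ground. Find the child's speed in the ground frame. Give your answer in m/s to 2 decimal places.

10.06 m/s

In east/north components (m/s): child relative to barge = (1.434, 0.439); barge relative to water = (0.000, -7.700); water relative to ground = (0.000, -2.700).
Sum = (1.434, -9.961) m/s.
Speed = |(1.434, -9.961)| = 10.064 m/s.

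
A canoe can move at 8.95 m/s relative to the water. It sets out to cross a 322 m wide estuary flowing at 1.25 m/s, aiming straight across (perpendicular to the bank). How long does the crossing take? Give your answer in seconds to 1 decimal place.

The component of the canoe's velocity perpendicular to the bank is 8.95 m/s.
The current is parallel to the bank, so it does not affect the crossing time.
Time = 322 / 8.950 = 35.978 s.

36.0 s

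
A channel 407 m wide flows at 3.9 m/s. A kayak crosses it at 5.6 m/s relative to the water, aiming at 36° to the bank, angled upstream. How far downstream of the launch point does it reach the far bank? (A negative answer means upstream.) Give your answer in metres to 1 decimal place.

Perpendicular speed = 3.292 m/s; crossing time = 407 / 3.292 = 123.648 s.
Net downstream speed = -0.630 m/s.
Drift = -0.630 × 123.648 = -77.960 m (upstream).

-78.0 m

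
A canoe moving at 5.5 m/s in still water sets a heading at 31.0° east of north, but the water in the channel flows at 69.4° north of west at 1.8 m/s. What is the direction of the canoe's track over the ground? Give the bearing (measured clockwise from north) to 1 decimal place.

019.0°

Taking east as x and north as y: velocity relative to the water = (2.833, 4.714) m/s; the water relative to ground = (-0.633, 1.685) m/s.
Velocity relative to ground = (2.833, 4.714) + (-0.633, 1.685) = (2.199, 6.399) m/s.
Bearing = atan2(2.20, 6.40) = 18.97° clockwise from north.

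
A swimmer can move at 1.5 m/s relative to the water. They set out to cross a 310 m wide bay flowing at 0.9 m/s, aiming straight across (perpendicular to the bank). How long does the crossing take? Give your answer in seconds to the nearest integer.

207 s

The component of the swimmer's velocity perpendicular to the bank is 1.5 m/s.
Only the cross-stream component determines the crossing time; the current contributes nothing perpendicular to the bank.
Time = 310 / 1.500 = 206.667 s.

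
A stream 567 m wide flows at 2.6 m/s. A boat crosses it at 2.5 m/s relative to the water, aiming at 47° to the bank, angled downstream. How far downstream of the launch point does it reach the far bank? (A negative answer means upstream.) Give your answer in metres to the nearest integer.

Perpendicular speed = 1.828 m/s; crossing time = 567 / 1.828 = 310.110 s.
Net downstream speed = 4.305 m/s.
Drift = 4.305 × 310.110 = 1335.022 m (downstream).

1335 m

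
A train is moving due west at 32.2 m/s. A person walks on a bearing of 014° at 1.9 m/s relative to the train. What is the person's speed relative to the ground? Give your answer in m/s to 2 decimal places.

31.79 m/s

Taking east as x and north as y: train velocity = (-32.200, 0.000) m/s; person velocity relative to train = (0.460, 1.844) m/s.
Velocity relative to ground = (-32.200, 0.000) + (0.460, 1.844) = (-31.740, 1.844) m/s.
Speed = |(-31.740, 1.844)| = 31.794 m/s.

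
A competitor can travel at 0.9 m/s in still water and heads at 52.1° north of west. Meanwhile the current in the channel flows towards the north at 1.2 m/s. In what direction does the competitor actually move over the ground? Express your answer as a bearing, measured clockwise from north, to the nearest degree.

344°

Taking east as x and north as y: velocity relative to the water = (-0.553, 0.710) m/s; the water relative to ground = (0.000, 1.200) m/s.
Velocity relative to ground = (-0.553, 0.710) + (0.000, 1.200) = (-0.553, 1.910) m/s.
Bearing = atan2(-0.55, 1.91) = 343.86° clockwise from north.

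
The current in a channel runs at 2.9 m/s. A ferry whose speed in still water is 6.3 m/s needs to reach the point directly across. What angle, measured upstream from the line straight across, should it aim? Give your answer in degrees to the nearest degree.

To cancel the current, the upstream component of the ferry's velocity must equal the flow: 6.3 sin θ = 2.9.
sin θ = 2.9 / 6.3 = 0.4603.
θ = arcsin(0.4603) = 27.408°.

27°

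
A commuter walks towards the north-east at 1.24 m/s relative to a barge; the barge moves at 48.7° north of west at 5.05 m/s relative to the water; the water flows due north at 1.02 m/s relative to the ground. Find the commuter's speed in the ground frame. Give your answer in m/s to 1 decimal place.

In east/north components (m/s): commuter relative to barge = (0.877, 0.877); barge relative to water = (-3.333, 3.794); water relative to ground = (0.000, 1.020).
Sum = (-2.456, 5.691) m/s.
Speed = |(-2.456, 5.691)| = 6.198 m/s.

6.2 m/s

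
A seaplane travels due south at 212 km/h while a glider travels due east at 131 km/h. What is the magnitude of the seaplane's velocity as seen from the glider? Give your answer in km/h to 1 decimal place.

249.2 km/h

Taking east as x and north as y: seaplane velocity = (0.000, -212.000) km/h; glider velocity = (131.000, 0.000) km/h.
Velocity of seaplane relative to glider = (0.000, -212.000) − (131.000, 0.000) = (-131.000, -212.000) km/h.
Magnitude = |(-131.000, -212.000)| = 249.209 km/h.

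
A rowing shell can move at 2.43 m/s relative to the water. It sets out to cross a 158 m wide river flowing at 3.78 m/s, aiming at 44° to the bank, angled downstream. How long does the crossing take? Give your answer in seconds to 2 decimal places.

The component of the rowing shell's velocity perpendicular to the bank is 2.43 × sin 44° = 1.688 m/s.
Only the cross-stream component determines the crossing time; the current contributes nothing perpendicular to the bank.
Time = 158 / 1.688 = 93.601 s.

93.60 s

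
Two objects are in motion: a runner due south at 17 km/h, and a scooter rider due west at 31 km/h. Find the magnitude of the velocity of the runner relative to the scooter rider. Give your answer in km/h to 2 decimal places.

35.36 km/h

Taking east as x and north as y: runner velocity = (0.000, -17.000) km/h; scooter rider velocity = (-31.000, 0.000) km/h.
Velocity of runner relative to scooter rider = (0.000, -17.000) − (-31.000, 0.000) = (31.000, -17.000) km/h.
Magnitude = |(31.000, -17.000)| = 35.355 km/h.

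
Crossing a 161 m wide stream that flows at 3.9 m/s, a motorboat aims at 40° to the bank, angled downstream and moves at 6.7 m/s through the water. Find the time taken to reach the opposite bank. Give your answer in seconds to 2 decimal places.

37.38 s

The component of the motorboat's velocity perpendicular to the bank is 6.7 × sin 40° = 4.307 m/s.
The flow acts along the bank and has no component across it.
Time = 161 / 4.307 = 37.384 s.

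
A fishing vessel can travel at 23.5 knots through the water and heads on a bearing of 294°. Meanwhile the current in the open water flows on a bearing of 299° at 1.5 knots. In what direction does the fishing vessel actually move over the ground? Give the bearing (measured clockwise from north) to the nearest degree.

Taking east as x and north as y: velocity relative to the water = (-21.468, 9.558) knots; the water relative to ground = (-1.312, 0.727) knots.
Velocity relative to ground = (-21.468, 9.558) + (-1.312, 0.727) = (-22.780, 10.286) knots.
Bearing = atan2(-22.78, 10.29) = 294.30° clockwise from north.

294°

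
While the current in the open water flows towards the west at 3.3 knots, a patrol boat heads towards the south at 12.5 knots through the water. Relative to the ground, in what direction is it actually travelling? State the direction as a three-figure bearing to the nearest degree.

Taking east as x and north as y: velocity relative to the water = (0.000, -12.500) knots; the water relative to ground = (-3.300, 0.000) knots.
Velocity relative to ground = (0.000, -12.500) + (-3.300, 0.000) = (-3.300, -12.500) knots.
Bearing = atan2(-3.30, -12.50) = 194.79° clockwise from north.

195°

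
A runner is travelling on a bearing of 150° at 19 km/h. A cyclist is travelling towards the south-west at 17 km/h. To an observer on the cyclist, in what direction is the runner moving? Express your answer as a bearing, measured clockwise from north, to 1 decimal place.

101.6°

Taking east as x and north as y: runner velocity = (9.500, -16.454) km/h; cyclist velocity = (-12.021, -12.021) km/h.
Velocity of runner relative to cyclist = (9.500, -16.454) − (-12.021, -12.021) = (21.521, -4.434) km/h.
Bearing = atan2(21.52, -4.43) = 101.64° clockwise from north.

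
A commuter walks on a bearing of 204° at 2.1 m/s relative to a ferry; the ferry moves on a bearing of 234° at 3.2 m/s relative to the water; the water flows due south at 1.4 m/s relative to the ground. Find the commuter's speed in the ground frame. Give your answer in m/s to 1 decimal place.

6.2 m/s

In east/north components (m/s): commuter relative to ferry = (-0.854, -1.918); ferry relative to water = (-2.589, -1.881); water relative to ground = (0.000, -1.400).
Sum = (-3.443, -5.199) m/s.
Speed = |(-3.443, -5.199)| = 6.236 m/s.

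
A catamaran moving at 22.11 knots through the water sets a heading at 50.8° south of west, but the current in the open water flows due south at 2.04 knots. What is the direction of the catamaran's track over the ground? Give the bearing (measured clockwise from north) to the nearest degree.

Taking east as x and north as y: velocity relative to the water = (-13.974, -17.134) knots; the water relative to ground = (0.000, -2.040) knots.
Velocity relative to ground = (-13.974, -17.134) + (0.000, -2.040) = (-13.974, -19.174) knots.
Bearing = atan2(-13.97, -19.17) = 216.08° clockwise from north.

216°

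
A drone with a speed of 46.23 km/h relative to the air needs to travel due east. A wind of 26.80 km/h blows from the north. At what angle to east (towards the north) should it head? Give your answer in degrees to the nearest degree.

The wind pushes perpendicular to the desired track; the heading must have a component into the wind equal to 26.80 km/h: 46.23 sin θ = 26.80.
sin θ = 0.5797, so θ = 35.430°.

35°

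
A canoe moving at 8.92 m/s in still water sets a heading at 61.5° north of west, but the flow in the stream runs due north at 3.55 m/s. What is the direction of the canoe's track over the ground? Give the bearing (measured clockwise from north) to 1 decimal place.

Taking east as x and north as y: velocity relative to the water = (-4.256, 7.839) m/s; the water relative to ground = (0.000, 3.550) m/s.
Velocity relative to ground = (-4.256, 7.839) + (0.000, 3.550) = (-4.256, 11.389) m/s.
Bearing = atan2(-4.26, 11.39) = 339.51° clockwise from north.

339.5°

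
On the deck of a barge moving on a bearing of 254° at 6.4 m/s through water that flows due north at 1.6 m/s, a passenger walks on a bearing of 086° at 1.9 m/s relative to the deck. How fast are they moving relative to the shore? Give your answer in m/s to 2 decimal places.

In east/north components (m/s): passenger relative to barge = (1.895, 0.133); barge relative to water = (-6.152, -1.764); water relative to ground = (0.000, 1.600).
Sum = (-4.257, -0.032) m/s.
Speed = |(-4.257, -0.032)| = 4.257 m/s.

4.26 m/s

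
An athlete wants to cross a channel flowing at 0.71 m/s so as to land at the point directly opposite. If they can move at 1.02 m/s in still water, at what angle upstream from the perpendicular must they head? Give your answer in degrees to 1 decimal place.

44.1°

To cancel the current, the upstream component of the athlete's velocity must equal the flow: 1.02 sin θ = 0.71.
sin θ = 0.71 / 1.02 = 0.6961.
θ = arcsin(0.6961) = 44.113°.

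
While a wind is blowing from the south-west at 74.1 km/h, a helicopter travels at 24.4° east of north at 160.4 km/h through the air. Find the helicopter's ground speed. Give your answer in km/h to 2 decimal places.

231.24 km/h

Taking east as x and north as y: velocity relative to the air = (66.262, 146.074) km/h; the air relative to ground = (52.397, 52.397) km/h.
Velocity relative to ground = (66.262, 146.074) + (52.397, 52.397) = (118.659, 198.470) km/h.
Speed = |(118.659, 198.470)| = 231.236 km/h.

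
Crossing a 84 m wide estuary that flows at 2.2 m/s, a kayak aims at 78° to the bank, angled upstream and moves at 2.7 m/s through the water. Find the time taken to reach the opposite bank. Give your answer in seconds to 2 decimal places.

31.81 s

The component of the kayak's velocity perpendicular to the bank is 2.7 × sin 78° = 2.641 m/s.
The flow acts along the bank and has no component across it.
Time = 84 / 2.641 = 31.806 s.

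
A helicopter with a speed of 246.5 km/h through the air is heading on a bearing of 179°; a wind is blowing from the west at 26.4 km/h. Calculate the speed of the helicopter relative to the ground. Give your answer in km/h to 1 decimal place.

Taking east as x and north as y: velocity relative to the air = (4.302, -246.462) km/h; the air relative to ground = (26.400, 0.000) km/h.
Velocity relative to ground = (4.302, -246.462) + (26.400, 0.000) = (30.702, -246.462) km/h.
Speed = |(30.702, -246.462)| = 248.367 km/h.

248.4 km/h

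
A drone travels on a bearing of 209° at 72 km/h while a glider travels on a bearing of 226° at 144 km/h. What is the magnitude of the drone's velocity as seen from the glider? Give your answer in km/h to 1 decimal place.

78.0 km/h

Taking east as x and north as y: drone velocity = (-34.906, -62.973) km/h; glider velocity = (-103.585, -100.031) km/h.
Velocity of drone relative to glider = (-34.906, -62.973) − (-103.585, -100.031) = (68.679, 37.058) km/h.
Magnitude = |(68.679, 37.058)| = 78.039 km/h.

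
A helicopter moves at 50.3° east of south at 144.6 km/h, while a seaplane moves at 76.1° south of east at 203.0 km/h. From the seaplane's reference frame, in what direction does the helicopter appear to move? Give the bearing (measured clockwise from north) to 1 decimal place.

030.8°

Taking east as x and north as y: helicopter velocity = (111.255, -92.366) km/h; seaplane velocity = (48.766, -197.055) km/h.
Velocity of helicopter relative to seaplane = (111.255, -92.366) − (48.766, -197.055) = (62.489, 104.690) km/h.
Bearing = atan2(62.49, 104.69) = 30.83° clockwise from north.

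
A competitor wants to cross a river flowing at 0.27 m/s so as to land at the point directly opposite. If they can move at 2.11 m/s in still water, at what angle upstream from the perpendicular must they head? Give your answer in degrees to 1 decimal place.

7.4°

To cancel the current, the upstream component of the competitor's velocity must equal the flow: 2.11 sin θ = 0.27.
sin θ = 0.27 / 2.11 = 0.1280.
θ = arcsin(0.1280) = 7.352°.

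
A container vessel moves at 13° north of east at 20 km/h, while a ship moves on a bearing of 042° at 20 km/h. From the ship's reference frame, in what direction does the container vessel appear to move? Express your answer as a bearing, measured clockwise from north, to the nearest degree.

Taking east as x and north as y: container vessel velocity = (19.487, 4.499) km/h; ship velocity = (13.383, 14.863) km/h.
Velocity of container vessel relative to ship = (19.487, 4.499) − (13.383, 14.863) = (6.105, -10.364) km/h.
Bearing = atan2(6.10, -10.36) = 149.50° clockwise from north.

150°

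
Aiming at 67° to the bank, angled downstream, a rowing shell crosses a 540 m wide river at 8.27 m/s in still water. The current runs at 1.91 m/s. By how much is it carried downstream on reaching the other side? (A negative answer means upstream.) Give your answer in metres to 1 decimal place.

364.7 m

Perpendicular speed = 7.613 m/s; crossing time = 540 / 7.613 = 70.935 s.
Net downstream speed = 5.141 m/s.
Drift = 5.141 × 70.935 = 364.703 m (downstream).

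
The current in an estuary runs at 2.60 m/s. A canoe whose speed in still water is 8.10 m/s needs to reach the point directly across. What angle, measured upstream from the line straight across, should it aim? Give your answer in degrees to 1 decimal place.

To cancel the current, the upstream component of the canoe's velocity must equal the flow: 8.10 sin θ = 2.60.
sin θ = 2.60 / 8.10 = 0.3210.
θ = arcsin(0.3210) = 18.723°.

18.7°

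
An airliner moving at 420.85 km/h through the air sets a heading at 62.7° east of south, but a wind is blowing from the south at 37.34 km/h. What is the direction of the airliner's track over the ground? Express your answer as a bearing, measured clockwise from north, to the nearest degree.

113°

Taking east as x and north as y: velocity relative to the air = (373.975, -193.023) km/h; the air relative to ground = (0.000, 37.340) km/h.
Velocity relative to ground = (373.975, -193.023) + (0.000, 37.340) = (373.975, -155.683) km/h.
Bearing = atan2(373.97, -155.68) = 112.60° clockwise from north.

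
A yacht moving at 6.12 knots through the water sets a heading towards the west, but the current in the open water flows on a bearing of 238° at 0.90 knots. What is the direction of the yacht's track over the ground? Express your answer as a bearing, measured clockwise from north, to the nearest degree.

Taking east as x and north as y: velocity relative to the water = (-6.120, 0.000) knots; the water relative to ground = (-0.763, -0.477) knots.
Velocity relative to ground = (-6.120, 0.000) + (-0.763, -0.477) = (-6.883, -0.477) knots.
Bearing = atan2(-6.88, -0.48) = 266.04° clockwise from north.

266°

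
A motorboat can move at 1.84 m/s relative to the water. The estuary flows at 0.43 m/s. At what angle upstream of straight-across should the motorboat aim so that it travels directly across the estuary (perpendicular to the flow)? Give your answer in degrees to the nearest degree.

To cancel the current, the upstream component of the motorboat's velocity must equal the flow: 1.84 sin θ = 0.43.
sin θ = 0.43 / 1.84 = 0.2337.
θ = arcsin(0.2337) = 13.515°.

14°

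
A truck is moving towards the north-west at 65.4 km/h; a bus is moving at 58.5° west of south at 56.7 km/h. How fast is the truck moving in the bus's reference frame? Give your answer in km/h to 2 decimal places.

Taking east as x and north as y: truck velocity = (-46.245, 46.245) km/h; bus velocity = (-48.345, -29.626) km/h.
Velocity of truck relative to bus = (-46.245, 46.245) − (-48.345, -29.626) = (2.100, 75.870) km/h.
Magnitude = |(2.100, 75.870)| = 75.900 km/h.

75.90 km/h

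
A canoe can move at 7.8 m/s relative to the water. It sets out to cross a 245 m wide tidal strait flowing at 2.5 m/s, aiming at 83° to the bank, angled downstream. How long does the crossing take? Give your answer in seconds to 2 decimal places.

The component of the canoe's velocity perpendicular to the bank is 7.8 × sin 83° = 7.742 m/s.
The flow acts along the bank and has no component across it.
Time = 245 / 7.742 = 31.646 s.

31.65 s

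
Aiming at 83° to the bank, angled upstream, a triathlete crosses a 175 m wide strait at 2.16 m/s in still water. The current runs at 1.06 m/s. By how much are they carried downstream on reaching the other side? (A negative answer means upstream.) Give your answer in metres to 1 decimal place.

Perpendicular speed = 2.144 m/s; crossing time = 175 / 2.144 = 81.627 s.
Net downstream speed = 0.797 m/s.
Drift = 0.797 × 81.627 = 65.037 m (downstream).

65.0 m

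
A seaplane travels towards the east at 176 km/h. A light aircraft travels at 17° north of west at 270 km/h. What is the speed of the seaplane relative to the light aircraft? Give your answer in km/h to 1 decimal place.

Taking east as x and north as y: seaplane velocity = (176.000, 0.000) km/h; light aircraft velocity = (-258.202, 78.940) km/h.
Velocity of seaplane relative to light aircraft = (176.000, 0.000) − (-258.202, 78.940) = (434.202, -78.940) km/h.
Magnitude = |(434.202, -78.940)| = 441.320 km/h.

441.3 km/h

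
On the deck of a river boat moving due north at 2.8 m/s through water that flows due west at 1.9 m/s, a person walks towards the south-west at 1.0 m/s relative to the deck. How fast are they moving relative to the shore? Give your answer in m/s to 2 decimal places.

3.34 m/s

In east/north components (m/s): person relative to river boat = (-0.707, -0.707); river boat relative to water = (0.000, 2.800); water relative to ground = (-1.900, 0.000).
Sum = (-2.607, 2.093) m/s.
Speed = |(-2.607, 2.093)| = 3.343 m/s.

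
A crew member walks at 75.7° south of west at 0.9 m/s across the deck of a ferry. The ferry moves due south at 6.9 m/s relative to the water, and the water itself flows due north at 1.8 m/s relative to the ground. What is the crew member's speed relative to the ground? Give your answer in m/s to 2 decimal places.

In east/north components (m/s): crew member relative to ferry = (-0.222, -0.872); ferry relative to water = (0.000, -6.900); water relative to ground = (0.000, 1.800).
Sum = (-0.222, -5.972) m/s.
Speed = |(-0.222, -5.972)| = 5.976 m/s.

5.98 m/s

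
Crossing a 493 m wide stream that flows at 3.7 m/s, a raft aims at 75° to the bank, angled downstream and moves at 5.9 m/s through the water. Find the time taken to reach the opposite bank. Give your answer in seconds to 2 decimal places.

The component of the raft's velocity perpendicular to the bank is 5.9 × sin 75° = 5.699 m/s.
The flow acts along the bank and has no component across it.
Time = 493 / 5.699 = 86.507 s.

86.51 s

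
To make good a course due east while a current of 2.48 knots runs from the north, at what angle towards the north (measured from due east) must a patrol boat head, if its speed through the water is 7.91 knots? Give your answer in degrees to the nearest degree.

18°

The current pushes perpendicular to the desired track; the heading must have a component into the current equal to 2.48 knots: 7.91 sin θ = 2.48.
sin θ = 0.3135, so θ = 18.272°.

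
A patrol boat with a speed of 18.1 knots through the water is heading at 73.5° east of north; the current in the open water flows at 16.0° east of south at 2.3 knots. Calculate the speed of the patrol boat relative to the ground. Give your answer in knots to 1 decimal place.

Taking east as x and north as y: velocity relative to the water = (17.355, 5.141) knots; the water relative to ground = (0.634, -2.211) knots.
Velocity relative to ground = (17.355, 5.141) + (0.634, -2.211) = (17.989, 2.930) knots.
Speed = |(17.989, 2.930)| = 18.226 knots.

18.2 knots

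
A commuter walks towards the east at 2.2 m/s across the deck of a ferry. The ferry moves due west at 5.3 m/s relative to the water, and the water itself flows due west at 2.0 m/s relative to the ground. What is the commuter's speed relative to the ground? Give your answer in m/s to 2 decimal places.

In east/north components (m/s): commuter relative to ferry = (2.200, 0.000); ferry relative to water = (-5.300, 0.000); water relative to ground = (-2.000, 0.000).
Sum = (-5.100, 0.000) m/s.
Speed = |(-5.100, 0.000)| = 5.100 m/s.

5.10 m/s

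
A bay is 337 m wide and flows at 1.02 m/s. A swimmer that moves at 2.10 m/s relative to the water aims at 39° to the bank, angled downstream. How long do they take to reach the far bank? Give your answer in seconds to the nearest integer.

The component of the swimmer's velocity perpendicular to the bank is 2.10 × sin 39° = 1.322 m/s.
The current is parallel to the bank, so it does not affect the crossing time.
Time = 337 / 1.322 = 254.999 s.

255 s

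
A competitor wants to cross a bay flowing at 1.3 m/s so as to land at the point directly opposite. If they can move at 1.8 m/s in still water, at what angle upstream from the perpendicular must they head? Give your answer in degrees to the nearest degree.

To cancel the current, the upstream component of the competitor's velocity must equal the flow: 1.8 sin θ = 1.3.
sin θ = 1.3 / 1.8 = 0.7222.
θ = arcsin(0.7222) = 46.238°.

46°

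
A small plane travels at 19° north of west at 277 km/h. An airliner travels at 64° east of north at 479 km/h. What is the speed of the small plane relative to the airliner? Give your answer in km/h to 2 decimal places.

Taking east as x and north as y: small plane velocity = (-261.909, 90.182) km/h; airliner velocity = (430.522, 209.980) km/h.
Velocity of small plane relative to airliner = (-261.909, 90.182) − (430.522, 209.980) = (-692.431, -119.797) km/h.
Magnitude = |(-692.431, -119.797)| = 702.718 km/h.

702.72 km/h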